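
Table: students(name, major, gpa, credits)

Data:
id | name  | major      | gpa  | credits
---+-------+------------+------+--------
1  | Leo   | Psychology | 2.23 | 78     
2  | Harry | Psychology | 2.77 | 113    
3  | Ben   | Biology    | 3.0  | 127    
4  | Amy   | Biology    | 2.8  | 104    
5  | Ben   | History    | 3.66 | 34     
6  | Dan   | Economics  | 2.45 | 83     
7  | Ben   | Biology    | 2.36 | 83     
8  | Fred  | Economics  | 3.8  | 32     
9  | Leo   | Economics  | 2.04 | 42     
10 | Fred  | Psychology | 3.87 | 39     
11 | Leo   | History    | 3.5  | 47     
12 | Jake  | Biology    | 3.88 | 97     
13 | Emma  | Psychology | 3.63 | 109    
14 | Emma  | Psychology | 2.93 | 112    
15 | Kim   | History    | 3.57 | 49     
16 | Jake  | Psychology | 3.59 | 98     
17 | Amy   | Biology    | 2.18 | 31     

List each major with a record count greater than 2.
SELECT major, COUNT(*) as cnt
FROM students
GROUP BY major
HAVING COUNT(*) > 2

Result:
  Biology: 5
  Economics: 3
  History: 3
  Psychology: 6

Note: HAVING filters groups after aggregation, WHERE filters rows before.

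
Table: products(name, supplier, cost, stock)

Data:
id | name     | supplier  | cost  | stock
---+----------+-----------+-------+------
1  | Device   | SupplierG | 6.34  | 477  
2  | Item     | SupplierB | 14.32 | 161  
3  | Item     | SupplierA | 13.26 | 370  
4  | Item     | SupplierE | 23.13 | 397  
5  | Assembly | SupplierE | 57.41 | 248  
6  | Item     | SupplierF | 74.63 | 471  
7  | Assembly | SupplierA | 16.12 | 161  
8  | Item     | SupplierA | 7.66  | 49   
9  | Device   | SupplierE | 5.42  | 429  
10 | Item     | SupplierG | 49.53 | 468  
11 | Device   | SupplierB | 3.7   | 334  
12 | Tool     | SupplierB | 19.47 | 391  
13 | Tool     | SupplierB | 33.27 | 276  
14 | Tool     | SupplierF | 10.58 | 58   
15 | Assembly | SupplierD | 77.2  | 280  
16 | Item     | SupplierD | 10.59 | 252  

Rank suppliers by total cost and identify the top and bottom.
SELECT supplier, SUM(cost)
FROM products
GROUP BY supplier
ORDER BY SUM(cost)

All groups:
  SupplierA: 37.04
  SupplierG: 55.87
  SupplierB: 70.76
  SupplierF: 85.21
  SupplierE: 85.96
  SupplierD: 87.79

Highest: SupplierD (87.79)
Lowest: SupplierA (37.04)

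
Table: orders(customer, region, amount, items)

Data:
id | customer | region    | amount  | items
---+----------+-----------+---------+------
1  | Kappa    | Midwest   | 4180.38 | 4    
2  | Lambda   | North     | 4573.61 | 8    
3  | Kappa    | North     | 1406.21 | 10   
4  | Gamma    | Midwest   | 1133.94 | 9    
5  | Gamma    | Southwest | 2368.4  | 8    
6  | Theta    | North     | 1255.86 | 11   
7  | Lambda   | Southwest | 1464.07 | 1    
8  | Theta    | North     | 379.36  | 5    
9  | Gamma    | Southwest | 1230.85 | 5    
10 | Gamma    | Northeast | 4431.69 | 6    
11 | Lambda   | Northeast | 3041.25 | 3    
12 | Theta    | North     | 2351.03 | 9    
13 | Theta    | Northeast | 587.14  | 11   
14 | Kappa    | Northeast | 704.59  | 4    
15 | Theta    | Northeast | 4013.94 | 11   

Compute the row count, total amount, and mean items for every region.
SELECT region,
       COUNT(*) as cnt,
       SUM(amount) as total_amount,
       AVG(items) as avg_items
FROM orders
GROUP BY region

Result:
  Midwest: 2 records, 5314.32 total amount, 6.50 avg items
  North: 5 records, 9966.07 total amount, 8.60 avg items
  Northeast: 5 records, 12778.61 total amount, 7.00 avg items
  Southwest: 3 records, 5063.32 total amount, 4.67 avg items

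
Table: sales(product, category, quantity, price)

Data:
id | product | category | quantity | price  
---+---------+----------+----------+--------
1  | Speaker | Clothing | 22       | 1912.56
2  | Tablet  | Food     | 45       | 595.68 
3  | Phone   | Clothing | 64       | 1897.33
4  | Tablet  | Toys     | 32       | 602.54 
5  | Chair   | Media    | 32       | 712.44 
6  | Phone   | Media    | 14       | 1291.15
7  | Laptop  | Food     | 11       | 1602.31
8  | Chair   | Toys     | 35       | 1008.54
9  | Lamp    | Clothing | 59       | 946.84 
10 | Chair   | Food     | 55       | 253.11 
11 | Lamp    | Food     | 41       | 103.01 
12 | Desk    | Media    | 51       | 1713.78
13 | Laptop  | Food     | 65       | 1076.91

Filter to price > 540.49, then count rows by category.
SELECT category, COUNT(*)
FROM sales
WHERE price > 540.49
GROUP BY category

Note: WHERE filters rows before grouping.

Result:
  Clothing: 3
  Food: 3
  Media: 3
  Toys: 2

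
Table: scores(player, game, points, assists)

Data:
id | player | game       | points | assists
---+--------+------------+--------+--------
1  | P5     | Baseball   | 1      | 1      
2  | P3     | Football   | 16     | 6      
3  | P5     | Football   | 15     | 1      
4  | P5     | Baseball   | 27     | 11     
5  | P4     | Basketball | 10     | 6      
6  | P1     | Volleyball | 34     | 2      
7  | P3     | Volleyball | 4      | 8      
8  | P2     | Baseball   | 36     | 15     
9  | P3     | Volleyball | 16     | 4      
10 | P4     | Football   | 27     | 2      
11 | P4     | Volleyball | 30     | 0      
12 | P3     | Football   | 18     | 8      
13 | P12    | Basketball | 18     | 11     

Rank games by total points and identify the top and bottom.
SELECT game, SUM(points)
FROM scores
GROUP BY game
ORDER BY SUM(points)

All groups:
  Basketball: 28
  Baseball: 64
  Football: 76
  Volleyball: 84

Highest: Volleyball (84)
Lowest: Basketball (28)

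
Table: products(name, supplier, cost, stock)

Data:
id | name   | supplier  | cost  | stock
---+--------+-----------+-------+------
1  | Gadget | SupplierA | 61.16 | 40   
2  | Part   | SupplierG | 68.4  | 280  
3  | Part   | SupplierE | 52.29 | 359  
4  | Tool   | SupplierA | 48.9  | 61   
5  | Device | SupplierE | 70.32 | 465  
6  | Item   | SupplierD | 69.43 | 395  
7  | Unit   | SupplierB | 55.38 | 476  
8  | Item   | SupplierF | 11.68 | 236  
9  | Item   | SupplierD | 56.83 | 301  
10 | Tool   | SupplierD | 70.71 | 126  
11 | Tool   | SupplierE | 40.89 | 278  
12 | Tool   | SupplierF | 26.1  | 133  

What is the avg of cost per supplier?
SELECT supplier, AVG(cost) as result
FROM products
GROUP BY supplier

Result:
  SupplierA: 55.03
  SupplierB: 55.38
  SupplierD: 65.66
  SupplierE: 54.50
  SupplierF: 18.89
  SupplierG: 68.40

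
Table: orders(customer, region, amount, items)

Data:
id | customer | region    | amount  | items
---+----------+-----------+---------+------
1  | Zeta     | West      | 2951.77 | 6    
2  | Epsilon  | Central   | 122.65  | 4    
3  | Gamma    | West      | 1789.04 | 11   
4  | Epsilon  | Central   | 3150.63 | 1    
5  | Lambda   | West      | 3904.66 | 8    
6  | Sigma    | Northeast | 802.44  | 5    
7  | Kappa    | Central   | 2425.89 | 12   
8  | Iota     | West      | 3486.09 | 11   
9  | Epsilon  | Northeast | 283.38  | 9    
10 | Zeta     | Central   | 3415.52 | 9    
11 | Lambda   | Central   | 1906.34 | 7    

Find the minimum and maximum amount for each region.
SELECT region, MIN(amount), MAX(amount)
FROM orders
GROUP BY region

Result:
  Central: min=122.65, max=3415.52
  Northeast: min=283.38, max=802.44
  West: min=1789.04, max=3904.66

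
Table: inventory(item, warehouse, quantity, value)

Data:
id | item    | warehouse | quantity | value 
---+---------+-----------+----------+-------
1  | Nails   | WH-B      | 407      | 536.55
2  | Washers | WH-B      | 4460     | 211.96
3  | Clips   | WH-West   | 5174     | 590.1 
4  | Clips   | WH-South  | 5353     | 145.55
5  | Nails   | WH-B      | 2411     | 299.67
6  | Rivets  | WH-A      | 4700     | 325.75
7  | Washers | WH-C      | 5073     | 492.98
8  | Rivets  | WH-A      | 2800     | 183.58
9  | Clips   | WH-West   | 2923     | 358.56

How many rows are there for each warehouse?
SELECT warehouse, COUNT(*) as count
FROM inventory
GROUP BY warehouse

Result:
  WH-A: 2
  WH-B: 3
  WH-C: 1
  WH-South: 1
  WH-West: 2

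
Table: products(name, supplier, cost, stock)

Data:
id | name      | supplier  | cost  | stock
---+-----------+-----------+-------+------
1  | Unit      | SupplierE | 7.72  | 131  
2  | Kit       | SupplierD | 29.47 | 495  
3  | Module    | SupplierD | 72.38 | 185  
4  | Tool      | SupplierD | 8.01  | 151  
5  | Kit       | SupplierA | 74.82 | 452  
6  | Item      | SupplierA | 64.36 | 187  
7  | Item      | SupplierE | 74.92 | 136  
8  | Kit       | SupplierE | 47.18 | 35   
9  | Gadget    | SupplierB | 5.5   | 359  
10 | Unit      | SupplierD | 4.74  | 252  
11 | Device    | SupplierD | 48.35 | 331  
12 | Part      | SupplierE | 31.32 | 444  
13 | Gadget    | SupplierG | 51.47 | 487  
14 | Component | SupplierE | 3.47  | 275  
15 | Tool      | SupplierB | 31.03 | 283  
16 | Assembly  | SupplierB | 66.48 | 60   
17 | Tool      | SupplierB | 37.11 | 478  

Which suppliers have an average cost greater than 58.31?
SELECT supplier, AVG(cost)
FROM products
GROUP BY supplier
HAVING AVG(cost) > 58.31

Result:
  SupplierA: avg=69.59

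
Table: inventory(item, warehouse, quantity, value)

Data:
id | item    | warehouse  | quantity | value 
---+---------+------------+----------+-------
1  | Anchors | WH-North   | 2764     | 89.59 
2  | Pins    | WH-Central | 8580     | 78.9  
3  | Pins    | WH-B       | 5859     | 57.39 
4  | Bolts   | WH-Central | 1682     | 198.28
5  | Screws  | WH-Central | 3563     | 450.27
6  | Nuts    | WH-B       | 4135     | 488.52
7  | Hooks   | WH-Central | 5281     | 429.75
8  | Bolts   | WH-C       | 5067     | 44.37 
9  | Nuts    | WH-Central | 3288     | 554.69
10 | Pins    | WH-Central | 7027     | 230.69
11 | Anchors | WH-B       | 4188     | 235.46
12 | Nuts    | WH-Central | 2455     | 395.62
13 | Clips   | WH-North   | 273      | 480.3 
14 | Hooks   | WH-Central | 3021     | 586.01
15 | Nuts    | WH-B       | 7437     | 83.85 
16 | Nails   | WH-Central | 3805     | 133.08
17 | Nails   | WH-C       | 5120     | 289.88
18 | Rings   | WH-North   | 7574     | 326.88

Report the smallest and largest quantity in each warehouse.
SELECT warehouse, MIN(quantity), MAX(quantity)
FROM inventory
GROUP BY warehouse

Result:
  WH-B: min=4135, max=7437
  WH-C: min=5067, max=5120
  WH-Central: min=1682, max=8580
  WH-North: min=273, max=7574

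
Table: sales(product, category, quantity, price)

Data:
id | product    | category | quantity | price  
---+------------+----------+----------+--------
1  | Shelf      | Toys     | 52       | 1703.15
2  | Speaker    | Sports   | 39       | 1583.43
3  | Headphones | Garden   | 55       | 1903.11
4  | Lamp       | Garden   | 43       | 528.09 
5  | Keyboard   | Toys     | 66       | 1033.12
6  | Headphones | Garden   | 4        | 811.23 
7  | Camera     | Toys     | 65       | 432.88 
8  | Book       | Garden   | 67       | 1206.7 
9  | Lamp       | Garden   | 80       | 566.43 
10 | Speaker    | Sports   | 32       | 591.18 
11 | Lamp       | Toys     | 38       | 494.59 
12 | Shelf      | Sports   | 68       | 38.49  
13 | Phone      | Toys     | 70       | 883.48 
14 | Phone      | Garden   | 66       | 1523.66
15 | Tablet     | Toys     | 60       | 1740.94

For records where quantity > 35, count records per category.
SELECT category, COUNT(*)
FROM sales
WHERE quantity > 35
GROUP BY category

Note: WHERE filters rows before grouping.

Result:
  Garden: 5
  Sports: 2
  Toys: 6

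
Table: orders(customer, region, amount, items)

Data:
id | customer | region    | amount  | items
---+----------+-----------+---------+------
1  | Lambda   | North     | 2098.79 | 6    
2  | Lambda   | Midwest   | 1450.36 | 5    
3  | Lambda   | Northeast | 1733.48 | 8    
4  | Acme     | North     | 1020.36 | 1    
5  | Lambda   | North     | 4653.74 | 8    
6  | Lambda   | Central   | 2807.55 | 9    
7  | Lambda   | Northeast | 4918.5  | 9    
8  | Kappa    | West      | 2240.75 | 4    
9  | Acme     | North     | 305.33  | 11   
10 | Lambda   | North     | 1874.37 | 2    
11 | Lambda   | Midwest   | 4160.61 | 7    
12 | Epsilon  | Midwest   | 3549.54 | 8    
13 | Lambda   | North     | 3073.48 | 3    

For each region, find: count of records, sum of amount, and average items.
SELECT region,
       COUNT(*) as cnt,
       SUM(amount) as total_amount,
       AVG(items) as avg_items
FROM orders
GROUP BY region

Result:
  Central: 1 records, 2807.55 total amount, 9.00 avg items
  Midwest: 3 records, 9160.51 total amount, 6.67 avg items
  North: 6 records, 13026.07 total amount, 5.17 avg items
  Northeast: 2 records, 6651.98 total amount, 8.50 avg items
  West: 1 records, 2240.75 total amount, 4.00 avg items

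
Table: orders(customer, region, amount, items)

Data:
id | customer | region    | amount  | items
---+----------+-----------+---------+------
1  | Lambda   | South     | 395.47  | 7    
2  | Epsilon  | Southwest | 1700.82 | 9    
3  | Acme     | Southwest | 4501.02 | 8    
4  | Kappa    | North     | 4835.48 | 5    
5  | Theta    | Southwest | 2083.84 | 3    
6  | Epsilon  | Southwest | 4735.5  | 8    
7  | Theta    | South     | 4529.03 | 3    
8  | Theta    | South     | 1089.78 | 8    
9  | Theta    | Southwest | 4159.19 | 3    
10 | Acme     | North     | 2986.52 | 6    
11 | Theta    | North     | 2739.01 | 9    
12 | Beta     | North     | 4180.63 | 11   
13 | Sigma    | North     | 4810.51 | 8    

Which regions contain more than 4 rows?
SELECT region, COUNT(*) as cnt
FROM orders
GROUP BY region
HAVING COUNT(*) > 4

Result:
  North: 5
  Southwest: 5

Note: HAVING filters groups after aggregation, WHERE filters rows before.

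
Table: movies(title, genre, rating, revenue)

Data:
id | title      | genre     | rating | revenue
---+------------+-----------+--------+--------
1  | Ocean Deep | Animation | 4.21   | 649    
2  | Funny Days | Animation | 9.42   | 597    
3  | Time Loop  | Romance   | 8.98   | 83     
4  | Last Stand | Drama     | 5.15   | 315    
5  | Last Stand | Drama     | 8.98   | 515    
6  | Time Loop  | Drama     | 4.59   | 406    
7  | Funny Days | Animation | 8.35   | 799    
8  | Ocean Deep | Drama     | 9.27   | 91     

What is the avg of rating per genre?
SELECT genre, AVG(rating) as result
FROM movies
GROUP BY genre

Result:
  Animation: 7.33
  Drama: 7.00
  Romance: 8.98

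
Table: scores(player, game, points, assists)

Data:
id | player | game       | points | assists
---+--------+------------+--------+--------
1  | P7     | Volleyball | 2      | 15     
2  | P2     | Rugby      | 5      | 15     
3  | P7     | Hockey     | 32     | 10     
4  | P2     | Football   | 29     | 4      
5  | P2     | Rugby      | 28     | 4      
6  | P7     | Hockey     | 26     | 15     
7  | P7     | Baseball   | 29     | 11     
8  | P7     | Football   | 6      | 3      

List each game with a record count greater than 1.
SELECT game, COUNT(*) as cnt
FROM scores
GROUP BY game
HAVING COUNT(*) > 1

Result:
  Football: 2
  Hockey: 2
  Rugby: 2

Note: HAVING filters groups after aggregation, WHERE filters rows before.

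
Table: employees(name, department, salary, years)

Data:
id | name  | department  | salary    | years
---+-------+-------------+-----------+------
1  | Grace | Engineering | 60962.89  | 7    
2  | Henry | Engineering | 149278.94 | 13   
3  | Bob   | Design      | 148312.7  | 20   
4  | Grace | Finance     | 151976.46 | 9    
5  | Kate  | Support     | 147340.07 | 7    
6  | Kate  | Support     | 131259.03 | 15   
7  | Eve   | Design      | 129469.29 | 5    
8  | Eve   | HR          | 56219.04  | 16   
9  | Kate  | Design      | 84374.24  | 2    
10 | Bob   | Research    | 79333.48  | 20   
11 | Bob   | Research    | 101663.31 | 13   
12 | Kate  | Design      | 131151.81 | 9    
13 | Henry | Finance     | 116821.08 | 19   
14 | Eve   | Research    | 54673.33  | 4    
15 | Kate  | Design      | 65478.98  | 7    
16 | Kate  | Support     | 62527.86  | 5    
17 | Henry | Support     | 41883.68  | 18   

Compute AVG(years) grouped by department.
SELECT department, AVG(years) as result
FROM employees
GROUP BY department

Result:
  Design: 8.60
  Engineering: 10.00
  Finance: 14.00
  HR: 16.00
  Research: 12.33
  Support: 11.25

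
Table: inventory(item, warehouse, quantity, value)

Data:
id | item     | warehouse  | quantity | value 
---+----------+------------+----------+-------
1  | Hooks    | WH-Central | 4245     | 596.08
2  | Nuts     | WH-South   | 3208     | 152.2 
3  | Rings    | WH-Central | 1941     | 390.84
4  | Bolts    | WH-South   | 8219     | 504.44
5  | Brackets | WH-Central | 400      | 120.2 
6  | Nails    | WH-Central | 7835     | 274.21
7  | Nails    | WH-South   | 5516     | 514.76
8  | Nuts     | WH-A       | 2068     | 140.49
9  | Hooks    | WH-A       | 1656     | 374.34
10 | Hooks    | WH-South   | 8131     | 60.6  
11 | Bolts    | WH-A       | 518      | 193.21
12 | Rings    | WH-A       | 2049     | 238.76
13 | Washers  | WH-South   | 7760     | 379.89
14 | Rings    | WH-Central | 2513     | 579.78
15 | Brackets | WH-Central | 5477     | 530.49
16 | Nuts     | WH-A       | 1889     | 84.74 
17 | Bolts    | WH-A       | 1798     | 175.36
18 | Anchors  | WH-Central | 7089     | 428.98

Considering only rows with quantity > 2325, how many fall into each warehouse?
SELECT warehouse, COUNT(*)
FROM inventory
WHERE quantity > 2325
GROUP BY warehouse

Note: WHERE filters rows before grouping.

Result:
  WH-Central: 5
  WH-South: 5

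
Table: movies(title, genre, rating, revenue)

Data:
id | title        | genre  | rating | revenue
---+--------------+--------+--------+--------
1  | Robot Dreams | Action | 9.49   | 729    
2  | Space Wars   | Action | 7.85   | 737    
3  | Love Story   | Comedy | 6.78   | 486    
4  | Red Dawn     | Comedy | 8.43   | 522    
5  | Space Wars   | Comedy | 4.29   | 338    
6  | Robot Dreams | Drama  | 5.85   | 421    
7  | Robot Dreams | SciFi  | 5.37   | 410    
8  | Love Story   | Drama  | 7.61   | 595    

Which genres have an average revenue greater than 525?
SELECT genre, AVG(revenue)
FROM movies
GROUP BY genre
HAVING AVG(revenue) > 525

Result:
  Action: avg=733.00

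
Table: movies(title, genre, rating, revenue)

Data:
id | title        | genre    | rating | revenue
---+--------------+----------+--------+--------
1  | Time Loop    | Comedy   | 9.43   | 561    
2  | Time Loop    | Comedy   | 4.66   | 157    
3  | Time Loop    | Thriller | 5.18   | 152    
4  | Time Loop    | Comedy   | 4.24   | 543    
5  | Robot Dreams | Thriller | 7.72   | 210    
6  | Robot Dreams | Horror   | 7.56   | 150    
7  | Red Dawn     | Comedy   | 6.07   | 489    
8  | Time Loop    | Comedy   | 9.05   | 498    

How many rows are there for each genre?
SELECT genre, COUNT(*) as count
FROM movies
GROUP BY genre

Result:
  Comedy: 5
  Horror: 1
  Thriller: 2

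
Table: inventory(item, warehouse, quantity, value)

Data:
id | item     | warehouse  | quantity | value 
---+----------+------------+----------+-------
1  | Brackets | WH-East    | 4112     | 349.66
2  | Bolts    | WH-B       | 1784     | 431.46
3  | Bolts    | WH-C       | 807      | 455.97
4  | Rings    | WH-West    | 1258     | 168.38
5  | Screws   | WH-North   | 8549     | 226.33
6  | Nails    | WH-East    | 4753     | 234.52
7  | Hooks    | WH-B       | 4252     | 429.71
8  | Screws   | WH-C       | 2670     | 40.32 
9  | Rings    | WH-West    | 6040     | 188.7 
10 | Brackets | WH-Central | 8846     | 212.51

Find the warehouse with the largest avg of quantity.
SELECT warehouse, AVG(quantity) as val
FROM inventory
GROUP BY warehouse
ORDER BY val DESC
LIMIT 1

Result: WH-Central with avg(quantity) = 8846.00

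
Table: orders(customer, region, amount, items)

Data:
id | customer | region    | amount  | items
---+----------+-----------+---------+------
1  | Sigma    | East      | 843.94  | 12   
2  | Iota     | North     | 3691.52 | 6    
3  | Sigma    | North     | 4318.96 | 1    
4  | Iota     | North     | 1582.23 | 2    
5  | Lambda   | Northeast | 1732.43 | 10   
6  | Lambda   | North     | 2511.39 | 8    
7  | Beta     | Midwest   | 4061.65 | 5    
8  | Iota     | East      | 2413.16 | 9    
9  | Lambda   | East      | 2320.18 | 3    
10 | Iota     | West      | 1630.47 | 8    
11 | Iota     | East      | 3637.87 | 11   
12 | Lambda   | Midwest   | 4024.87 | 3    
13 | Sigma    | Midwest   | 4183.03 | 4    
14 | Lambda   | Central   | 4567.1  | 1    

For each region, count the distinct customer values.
SELECT region, COUNT(DISTINCT customer)
FROM orders
GROUP BY region

Result:
  Central: 1 distinct
  East: 3 distinct
  Midwest: 3 distinct
  North: 3 distinct
  Northeast: 1 distinct
  West: 1 distinct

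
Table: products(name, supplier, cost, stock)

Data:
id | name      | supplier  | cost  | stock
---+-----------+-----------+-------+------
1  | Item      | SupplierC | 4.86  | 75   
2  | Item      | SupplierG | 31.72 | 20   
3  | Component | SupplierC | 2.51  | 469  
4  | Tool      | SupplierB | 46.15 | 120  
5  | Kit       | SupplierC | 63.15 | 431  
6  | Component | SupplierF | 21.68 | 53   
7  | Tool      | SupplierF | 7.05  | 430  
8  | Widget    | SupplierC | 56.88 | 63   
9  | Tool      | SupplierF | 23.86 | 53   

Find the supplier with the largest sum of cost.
SELECT supplier, SUM(cost) as val
FROM products
GROUP BY supplier
ORDER BY val DESC
LIMIT 1

Result: SupplierC with sum(cost) = 127.40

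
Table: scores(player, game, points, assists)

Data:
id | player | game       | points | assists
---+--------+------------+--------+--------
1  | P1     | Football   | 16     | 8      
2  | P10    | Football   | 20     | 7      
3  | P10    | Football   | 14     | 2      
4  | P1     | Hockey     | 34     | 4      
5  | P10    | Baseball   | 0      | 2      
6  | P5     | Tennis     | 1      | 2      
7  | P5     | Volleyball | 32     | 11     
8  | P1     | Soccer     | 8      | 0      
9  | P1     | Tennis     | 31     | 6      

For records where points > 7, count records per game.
SELECT game, COUNT(*)
FROM scores
WHERE points > 7
GROUP BY game

Note: WHERE filters rows before grouping.

Result:
  Football: 3
  Hockey: 1
  Soccer: 1
  Tennis: 1
  Volleyball: 1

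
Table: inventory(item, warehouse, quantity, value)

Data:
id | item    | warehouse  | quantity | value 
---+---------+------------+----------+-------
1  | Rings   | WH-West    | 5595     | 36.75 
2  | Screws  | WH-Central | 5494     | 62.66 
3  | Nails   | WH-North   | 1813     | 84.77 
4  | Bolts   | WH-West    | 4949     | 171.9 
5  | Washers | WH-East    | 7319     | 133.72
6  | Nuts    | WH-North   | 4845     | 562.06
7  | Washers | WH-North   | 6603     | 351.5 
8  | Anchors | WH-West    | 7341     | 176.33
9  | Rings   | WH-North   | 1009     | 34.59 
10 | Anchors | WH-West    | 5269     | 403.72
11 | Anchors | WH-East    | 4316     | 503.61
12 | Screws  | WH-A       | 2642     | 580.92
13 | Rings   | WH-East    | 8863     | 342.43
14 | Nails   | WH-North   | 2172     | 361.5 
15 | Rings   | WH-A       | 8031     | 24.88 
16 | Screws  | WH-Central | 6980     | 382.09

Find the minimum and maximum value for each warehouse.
SELECT warehouse, MIN(value), MAX(value)
FROM inventory
GROUP BY warehouse

Result:
  WH-A: min=24.88, max=580.92
  WH-Central: min=62.66, max=382.09
  WH-East: min=133.72, max=503.61
  WH-North: min=34.59, max=562.06
  WH-West: min=36.75, max=403.72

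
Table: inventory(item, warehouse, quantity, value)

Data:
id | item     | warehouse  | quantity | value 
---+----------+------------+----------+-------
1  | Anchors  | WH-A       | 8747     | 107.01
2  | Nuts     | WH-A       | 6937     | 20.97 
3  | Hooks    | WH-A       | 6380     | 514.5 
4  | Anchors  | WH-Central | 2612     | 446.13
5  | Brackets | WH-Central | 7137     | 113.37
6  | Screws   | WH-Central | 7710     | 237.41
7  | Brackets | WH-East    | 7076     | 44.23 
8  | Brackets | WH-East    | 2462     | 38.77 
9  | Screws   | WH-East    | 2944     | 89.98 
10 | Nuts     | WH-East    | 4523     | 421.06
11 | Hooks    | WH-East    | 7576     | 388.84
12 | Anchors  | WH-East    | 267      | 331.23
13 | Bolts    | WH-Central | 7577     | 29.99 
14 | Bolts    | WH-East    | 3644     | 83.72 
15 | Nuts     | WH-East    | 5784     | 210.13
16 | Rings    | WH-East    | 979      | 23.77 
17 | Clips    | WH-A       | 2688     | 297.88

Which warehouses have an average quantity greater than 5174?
SELECT warehouse, AVG(quantity)
FROM inventory
GROUP BY warehouse
HAVING AVG(quantity) > 5174

Result:
  WH-A: avg=6188.00
  WH-Central: avg=6259.00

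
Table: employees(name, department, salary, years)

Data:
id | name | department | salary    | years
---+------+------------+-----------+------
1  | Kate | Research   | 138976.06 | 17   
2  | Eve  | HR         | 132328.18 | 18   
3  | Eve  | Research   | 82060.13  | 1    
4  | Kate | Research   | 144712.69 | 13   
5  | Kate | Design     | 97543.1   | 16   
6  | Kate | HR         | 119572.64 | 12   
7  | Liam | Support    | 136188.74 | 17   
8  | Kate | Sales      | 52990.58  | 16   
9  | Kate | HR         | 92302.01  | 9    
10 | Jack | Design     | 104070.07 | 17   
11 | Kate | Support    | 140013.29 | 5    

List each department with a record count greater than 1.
SELECT department, COUNT(*) as cnt
FROM employees
GROUP BY department
HAVING COUNT(*) > 1

Result:
  Design: 2
  HR: 3
  Research: 3
  Support: 2

Note: HAVING filters groups after aggregation, WHERE filters rows before.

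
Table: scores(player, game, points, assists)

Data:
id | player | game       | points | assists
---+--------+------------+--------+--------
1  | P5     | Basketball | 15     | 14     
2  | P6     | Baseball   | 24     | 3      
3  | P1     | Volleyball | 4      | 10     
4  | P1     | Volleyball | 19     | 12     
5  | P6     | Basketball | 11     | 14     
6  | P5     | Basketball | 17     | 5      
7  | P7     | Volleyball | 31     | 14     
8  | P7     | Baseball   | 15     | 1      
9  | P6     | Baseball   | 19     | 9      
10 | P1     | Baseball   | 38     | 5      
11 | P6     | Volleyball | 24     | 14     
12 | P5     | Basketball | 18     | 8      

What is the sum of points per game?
SELECT game, SUM(points) as result
FROM scores
GROUP BY game

Result:
  Baseball: 96
  Basketball: 61
  Volleyball: 78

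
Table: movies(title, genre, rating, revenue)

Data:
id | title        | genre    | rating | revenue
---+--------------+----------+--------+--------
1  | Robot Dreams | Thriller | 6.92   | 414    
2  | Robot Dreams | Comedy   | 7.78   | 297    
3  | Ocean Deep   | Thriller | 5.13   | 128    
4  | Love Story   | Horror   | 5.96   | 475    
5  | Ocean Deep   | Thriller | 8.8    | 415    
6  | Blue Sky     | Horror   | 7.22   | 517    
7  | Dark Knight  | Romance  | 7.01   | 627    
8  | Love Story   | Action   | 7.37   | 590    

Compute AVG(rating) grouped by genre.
SELECT genre, AVG(rating) as result
FROM movies
GROUP BY genre

Result:
  Action: 7.37
  Comedy: 7.78
  Horror: 6.59
  Romance: 7.01
  Thriller: 6.95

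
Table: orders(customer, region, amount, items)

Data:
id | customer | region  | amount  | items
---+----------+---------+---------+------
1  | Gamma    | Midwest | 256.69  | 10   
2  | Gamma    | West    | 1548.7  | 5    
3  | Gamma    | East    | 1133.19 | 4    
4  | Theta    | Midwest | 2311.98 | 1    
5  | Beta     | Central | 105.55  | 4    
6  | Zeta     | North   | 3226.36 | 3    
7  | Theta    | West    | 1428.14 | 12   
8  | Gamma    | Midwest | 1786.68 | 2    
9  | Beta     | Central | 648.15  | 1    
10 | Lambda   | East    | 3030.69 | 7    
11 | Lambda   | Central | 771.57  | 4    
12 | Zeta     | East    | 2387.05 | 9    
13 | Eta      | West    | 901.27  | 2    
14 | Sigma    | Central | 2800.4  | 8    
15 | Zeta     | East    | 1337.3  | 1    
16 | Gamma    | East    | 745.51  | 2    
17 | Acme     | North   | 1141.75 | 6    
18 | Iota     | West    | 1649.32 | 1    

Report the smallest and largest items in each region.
SELECT region, MIN(items), MAX(items)
FROM orders
GROUP BY region

Result:
  Central: min=1, max=8
  East: min=1, max=9
  Midwest: min=1, max=10
  North: min=3, max=6
  West: min=1, max=12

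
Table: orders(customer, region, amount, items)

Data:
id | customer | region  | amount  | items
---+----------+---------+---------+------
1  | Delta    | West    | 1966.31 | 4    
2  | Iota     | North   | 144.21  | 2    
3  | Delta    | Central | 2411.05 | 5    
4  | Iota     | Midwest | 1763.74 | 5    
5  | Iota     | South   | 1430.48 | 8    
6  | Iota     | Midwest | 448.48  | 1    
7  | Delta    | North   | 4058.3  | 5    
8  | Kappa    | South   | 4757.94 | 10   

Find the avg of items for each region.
SELECT region, AVG(items) as result
FROM orders
GROUP BY region

Result:
  Central: 5.00
  Midwest: 3.00
  North: 3.50
  South: 9.00
  West: 4.00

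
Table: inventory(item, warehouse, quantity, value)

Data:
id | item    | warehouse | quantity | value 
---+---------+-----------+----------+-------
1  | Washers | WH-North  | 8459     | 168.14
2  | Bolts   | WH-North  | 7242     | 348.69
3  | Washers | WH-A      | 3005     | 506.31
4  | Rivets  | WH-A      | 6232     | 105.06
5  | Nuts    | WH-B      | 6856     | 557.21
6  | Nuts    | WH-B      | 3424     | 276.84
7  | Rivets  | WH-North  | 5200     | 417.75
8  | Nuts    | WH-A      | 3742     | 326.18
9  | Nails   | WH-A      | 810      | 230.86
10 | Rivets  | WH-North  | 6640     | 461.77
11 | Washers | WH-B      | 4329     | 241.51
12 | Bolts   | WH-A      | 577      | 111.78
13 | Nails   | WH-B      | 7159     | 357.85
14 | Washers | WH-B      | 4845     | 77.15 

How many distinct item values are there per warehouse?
SELECT warehouse, COUNT(DISTINCT item)
FROM inventory
GROUP BY warehouse

Result:
  WH-A: 5 distinct
  WH-B: 3 distinct
  WH-North: 3 distinct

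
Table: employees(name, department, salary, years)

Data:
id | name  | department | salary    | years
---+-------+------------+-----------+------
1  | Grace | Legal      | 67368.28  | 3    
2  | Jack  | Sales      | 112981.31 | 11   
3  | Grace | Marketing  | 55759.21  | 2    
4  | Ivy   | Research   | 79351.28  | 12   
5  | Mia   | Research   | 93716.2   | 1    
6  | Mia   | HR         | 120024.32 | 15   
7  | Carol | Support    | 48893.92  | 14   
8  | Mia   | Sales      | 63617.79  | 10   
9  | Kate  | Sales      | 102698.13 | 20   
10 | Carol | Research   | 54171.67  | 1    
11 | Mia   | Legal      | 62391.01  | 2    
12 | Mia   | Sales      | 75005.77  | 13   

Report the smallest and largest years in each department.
SELECT department, MIN(years), MAX(years)
FROM employees
GROUP BY department

Result:
  HR: min=15, max=15
  Legal: min=2, max=3
  Marketing: min=2, max=2
  Research: min=1, max=12
  Sales: min=10, max=20
  Support: min=14, max=14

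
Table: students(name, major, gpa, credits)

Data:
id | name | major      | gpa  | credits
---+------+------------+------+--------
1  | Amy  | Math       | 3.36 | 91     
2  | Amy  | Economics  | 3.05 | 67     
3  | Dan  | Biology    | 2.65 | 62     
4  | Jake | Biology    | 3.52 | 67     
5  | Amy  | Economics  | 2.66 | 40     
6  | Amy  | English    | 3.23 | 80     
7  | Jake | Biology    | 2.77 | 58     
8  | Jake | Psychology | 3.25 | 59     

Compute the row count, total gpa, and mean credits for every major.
SELECT major,
       COUNT(*) as cnt,
       SUM(gpa) as total_gpa,
       AVG(credits) as avg_credits
FROM students
GROUP BY major

Result:
  Biology: 3 records, 8.94 total gpa, 62.33 avg credits
  Economics: 2 records, 5.71 total gpa, 53.50 avg credits
  English: 1 records, 3.23 total gpa, 80.00 avg credits
  Math: 1 records, 3.36 total gpa, 91.00 avg credits
  Psychology: 1 records, 3.25 total gpa, 59.00 avg credits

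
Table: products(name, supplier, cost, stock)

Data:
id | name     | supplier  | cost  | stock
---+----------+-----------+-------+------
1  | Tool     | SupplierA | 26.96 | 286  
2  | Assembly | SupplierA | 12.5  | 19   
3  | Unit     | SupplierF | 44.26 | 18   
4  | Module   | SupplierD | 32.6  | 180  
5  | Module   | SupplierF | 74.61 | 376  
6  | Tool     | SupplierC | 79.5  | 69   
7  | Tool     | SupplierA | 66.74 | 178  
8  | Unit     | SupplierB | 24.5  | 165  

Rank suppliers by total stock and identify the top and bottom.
SELECT supplier, SUM(stock)
FROM products
GROUP BY supplier
ORDER BY SUM(stock)

All groups:
  SupplierC: 69
  SupplierB: 165
  SupplierD: 180
  SupplierF: 394
  SupplierA: 483

Highest: SupplierA (483)
Lowest: SupplierC (69)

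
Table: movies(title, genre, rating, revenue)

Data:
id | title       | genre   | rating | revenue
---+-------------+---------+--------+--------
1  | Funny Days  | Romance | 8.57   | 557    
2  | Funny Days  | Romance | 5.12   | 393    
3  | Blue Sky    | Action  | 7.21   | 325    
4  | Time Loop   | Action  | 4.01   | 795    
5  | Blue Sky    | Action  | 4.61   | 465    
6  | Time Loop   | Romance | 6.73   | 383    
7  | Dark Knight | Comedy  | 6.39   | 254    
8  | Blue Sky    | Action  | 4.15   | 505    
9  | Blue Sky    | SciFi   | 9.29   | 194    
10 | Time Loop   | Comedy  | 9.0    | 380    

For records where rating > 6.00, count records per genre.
SELECT genre, COUNT(*)
FROM movies
WHERE rating > 6.00
GROUP BY genre

Note: WHERE filters rows before grouping.

Result:
  Action: 1
  Comedy: 2
  Romance: 2
  SciFi: 1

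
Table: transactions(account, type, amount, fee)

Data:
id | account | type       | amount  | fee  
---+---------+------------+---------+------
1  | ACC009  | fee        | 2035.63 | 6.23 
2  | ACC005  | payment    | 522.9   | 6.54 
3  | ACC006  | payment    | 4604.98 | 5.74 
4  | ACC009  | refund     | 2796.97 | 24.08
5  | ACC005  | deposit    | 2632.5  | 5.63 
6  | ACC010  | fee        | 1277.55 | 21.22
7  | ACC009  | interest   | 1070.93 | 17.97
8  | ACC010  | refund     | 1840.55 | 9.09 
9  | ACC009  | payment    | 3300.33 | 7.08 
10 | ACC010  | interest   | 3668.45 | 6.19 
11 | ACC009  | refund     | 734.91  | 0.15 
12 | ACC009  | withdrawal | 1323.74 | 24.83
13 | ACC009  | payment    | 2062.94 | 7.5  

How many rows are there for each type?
SELECT type, COUNT(*) as count
FROM transactions
GROUP BY type

Result:
  deposit: 1
  fee: 2
  interest: 2
  payment: 4
  refund: 3
  withdrawal: 1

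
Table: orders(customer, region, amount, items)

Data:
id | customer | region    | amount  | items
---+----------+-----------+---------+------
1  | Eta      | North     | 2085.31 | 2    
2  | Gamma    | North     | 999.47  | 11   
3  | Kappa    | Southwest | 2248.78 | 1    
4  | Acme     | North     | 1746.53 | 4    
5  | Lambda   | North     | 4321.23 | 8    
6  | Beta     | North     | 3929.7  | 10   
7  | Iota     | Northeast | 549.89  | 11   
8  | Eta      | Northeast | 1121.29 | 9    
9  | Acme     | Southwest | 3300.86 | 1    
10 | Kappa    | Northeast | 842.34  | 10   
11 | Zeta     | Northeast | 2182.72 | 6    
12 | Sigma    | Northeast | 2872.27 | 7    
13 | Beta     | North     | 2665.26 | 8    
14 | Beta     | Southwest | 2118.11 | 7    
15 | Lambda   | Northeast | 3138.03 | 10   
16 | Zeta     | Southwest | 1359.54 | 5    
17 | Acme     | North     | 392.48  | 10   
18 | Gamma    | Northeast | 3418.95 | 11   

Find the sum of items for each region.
SELECT region, SUM(items) as result
FROM orders
GROUP BY region

Result:
  North: 53
  Northeast: 64
  Southwest: 14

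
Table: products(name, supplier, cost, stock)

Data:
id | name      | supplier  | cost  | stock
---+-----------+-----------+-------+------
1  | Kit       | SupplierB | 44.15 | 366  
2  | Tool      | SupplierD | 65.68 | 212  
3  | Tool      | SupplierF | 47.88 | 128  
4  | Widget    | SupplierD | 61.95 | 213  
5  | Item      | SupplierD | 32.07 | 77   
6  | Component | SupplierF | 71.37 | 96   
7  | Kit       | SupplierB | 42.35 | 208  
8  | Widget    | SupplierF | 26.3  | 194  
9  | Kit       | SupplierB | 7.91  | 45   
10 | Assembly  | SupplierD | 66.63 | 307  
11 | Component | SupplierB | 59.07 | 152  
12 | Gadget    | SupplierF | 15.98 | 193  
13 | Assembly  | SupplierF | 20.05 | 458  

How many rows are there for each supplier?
SELECT supplier, COUNT(*) as count
FROM products
GROUP BY supplier

Result:
  SupplierB: 4
  SupplierD: 4
  SupplierF: 5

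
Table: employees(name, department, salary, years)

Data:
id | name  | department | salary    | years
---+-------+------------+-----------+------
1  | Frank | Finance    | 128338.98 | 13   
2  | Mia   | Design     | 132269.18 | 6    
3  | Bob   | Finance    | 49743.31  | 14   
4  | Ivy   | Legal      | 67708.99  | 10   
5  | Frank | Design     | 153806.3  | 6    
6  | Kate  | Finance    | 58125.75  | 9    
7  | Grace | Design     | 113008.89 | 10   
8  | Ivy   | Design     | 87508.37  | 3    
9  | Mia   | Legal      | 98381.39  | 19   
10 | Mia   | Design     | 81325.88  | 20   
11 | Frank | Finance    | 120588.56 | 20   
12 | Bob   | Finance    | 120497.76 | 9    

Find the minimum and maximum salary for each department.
SELECT department, MIN(salary), MAX(salary)
FROM employees
GROUP BY department

Result:
  Design: min=81325.88, max=153806.30
  Finance: min=49743.31, max=128338.98
  Legal: min=67708.99, max=98381.39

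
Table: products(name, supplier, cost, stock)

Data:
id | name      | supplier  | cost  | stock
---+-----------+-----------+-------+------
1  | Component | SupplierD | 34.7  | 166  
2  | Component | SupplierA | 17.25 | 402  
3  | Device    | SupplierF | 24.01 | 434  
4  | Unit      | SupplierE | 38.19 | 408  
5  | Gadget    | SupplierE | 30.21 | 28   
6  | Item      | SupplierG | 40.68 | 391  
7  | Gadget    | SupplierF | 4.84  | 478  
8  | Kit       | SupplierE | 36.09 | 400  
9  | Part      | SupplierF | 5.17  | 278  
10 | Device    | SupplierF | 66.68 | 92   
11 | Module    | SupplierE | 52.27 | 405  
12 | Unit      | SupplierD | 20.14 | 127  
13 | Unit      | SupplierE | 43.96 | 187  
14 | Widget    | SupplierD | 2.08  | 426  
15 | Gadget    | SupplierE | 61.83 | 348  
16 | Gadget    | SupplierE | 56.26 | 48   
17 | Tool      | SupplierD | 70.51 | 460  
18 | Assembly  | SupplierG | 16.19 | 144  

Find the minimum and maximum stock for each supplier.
SELECT supplier, MIN(stock), MAX(stock)
FROM products
GROUP BY supplier

Result:
  SupplierA: min=402, max=402
  SupplierD: min=127, max=460
  SupplierE: min=28, max=408
  SupplierF: min=92, max=478
  SupplierG: min=144, max=391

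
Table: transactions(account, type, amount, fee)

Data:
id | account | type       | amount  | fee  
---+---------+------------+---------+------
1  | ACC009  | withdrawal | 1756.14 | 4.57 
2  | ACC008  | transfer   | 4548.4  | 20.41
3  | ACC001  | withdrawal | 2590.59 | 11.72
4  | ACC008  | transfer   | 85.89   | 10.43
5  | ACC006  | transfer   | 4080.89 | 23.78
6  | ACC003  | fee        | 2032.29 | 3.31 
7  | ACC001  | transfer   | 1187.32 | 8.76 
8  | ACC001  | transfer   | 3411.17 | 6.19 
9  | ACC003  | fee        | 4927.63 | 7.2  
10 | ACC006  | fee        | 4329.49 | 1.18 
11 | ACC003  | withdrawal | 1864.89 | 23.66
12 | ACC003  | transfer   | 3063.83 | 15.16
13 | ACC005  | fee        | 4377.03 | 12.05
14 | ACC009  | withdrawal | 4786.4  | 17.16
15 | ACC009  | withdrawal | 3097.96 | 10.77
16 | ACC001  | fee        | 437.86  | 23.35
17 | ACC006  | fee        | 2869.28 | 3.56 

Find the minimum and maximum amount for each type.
SELECT type, MIN(amount), MAX(amount)
FROM transactions
GROUP BY type

Result:
  fee: min=437.86, max=4927.63
  transfer: min=85.89, max=4548.40
  withdrawal: min=1756.14, max=4786.40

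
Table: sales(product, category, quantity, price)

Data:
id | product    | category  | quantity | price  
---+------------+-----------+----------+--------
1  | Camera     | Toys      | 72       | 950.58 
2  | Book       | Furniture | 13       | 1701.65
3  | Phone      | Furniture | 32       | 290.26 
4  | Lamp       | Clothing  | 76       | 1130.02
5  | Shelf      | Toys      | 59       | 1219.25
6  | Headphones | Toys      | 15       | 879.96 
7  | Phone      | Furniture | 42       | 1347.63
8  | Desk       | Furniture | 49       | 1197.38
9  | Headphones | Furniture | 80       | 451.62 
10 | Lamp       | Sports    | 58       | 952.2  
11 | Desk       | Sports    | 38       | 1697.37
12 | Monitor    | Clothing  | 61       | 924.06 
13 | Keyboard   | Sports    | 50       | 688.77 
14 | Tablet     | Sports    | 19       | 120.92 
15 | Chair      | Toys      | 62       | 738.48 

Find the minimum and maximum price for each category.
SELECT category, MIN(price), MAX(price)
FROM sales
GROUP BY category

Result:
  Clothing: min=924.06, max=1130.02
  Furniture: min=290.26, max=1701.65
  Sports: min=120.92, max=1697.37
  Toys: min=738.48, max=1219.25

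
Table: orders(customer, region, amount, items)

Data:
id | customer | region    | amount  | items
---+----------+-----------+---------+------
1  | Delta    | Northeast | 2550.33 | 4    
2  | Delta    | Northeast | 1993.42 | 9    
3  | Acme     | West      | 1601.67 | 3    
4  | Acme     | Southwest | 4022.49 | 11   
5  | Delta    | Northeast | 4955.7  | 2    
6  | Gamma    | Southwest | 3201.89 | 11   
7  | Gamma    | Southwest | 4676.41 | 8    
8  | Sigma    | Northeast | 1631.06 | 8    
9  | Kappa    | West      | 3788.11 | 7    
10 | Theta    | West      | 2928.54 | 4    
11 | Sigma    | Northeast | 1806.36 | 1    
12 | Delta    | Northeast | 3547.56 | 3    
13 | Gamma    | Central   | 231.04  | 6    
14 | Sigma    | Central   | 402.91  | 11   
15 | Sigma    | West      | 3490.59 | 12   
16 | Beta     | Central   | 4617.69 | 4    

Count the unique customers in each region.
SELECT region, COUNT(DISTINCT customer)
FROM orders
GROUP BY region

Result:
  Central: 3 distinct
  Northeast: 2 distinct
  Southwest: 2 distinct
  West: 4 distinct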